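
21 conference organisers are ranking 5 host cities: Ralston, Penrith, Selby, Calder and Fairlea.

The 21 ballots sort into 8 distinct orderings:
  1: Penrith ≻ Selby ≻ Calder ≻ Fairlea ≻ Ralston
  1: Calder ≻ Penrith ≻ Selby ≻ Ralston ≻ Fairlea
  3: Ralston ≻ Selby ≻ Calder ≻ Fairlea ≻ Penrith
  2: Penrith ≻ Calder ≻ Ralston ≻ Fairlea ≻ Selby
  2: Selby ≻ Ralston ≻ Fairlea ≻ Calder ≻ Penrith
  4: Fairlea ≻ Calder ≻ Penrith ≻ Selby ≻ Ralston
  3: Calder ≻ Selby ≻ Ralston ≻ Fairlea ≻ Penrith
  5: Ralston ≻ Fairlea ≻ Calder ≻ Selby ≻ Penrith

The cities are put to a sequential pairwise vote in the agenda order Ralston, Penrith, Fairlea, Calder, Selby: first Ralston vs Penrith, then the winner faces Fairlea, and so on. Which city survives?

Round 1: Ralston vs Penrith — 13–8, Ralston advances.
Round 2: Ralston vs Fairlea — 16–5, Ralston advances.
Round 3: Ralston vs Calder — 10–11, Calder advances.
Round 4: Calder vs Selby — 15–6, Calder advances.
Calder survives the agenda.

Calder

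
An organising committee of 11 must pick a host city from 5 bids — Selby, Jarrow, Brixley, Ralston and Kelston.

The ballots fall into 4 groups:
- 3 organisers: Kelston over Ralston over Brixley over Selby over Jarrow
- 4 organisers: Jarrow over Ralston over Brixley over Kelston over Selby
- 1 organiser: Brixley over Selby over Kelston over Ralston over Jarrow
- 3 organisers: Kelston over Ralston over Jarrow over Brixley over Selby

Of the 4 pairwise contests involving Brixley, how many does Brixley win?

1

Brixley against each rival (11 organisers):
Brixley vs Selby: 3+4+1+3 = 11 for Brixley, 0 for Selby — Brixley by 11–0.
Brixley vs Jarrow: Brixley is ranked higher on 3+1 = 4 ballots, Jarrow on 7. Jarrow wins 7–4.
Brixley–Ralston: Ralston 10–1.
Brixley vs Kelston: Brixley is ranked higher on 4+1 = 5 ballots, Kelston on 6. Kelston wins 6–5.
Brixley beats Selby; loses to Jarrow, Ralston, Kelston — 1 pairwise win.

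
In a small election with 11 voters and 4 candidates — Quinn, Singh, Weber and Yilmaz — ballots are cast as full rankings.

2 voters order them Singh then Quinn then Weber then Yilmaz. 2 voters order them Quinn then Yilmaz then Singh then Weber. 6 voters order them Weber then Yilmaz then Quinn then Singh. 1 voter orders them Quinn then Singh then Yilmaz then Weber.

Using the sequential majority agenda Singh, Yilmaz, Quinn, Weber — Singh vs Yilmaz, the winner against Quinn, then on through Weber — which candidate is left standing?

Weber

Round 1: Singh vs Yilmaz — 3–8, Yilmaz advances.
Round 2: Yilmaz vs Quinn — 6–5, Yilmaz advances.
Round 3: Yilmaz vs Weber — 3–8, Weber advances.
Weber survives the agenda.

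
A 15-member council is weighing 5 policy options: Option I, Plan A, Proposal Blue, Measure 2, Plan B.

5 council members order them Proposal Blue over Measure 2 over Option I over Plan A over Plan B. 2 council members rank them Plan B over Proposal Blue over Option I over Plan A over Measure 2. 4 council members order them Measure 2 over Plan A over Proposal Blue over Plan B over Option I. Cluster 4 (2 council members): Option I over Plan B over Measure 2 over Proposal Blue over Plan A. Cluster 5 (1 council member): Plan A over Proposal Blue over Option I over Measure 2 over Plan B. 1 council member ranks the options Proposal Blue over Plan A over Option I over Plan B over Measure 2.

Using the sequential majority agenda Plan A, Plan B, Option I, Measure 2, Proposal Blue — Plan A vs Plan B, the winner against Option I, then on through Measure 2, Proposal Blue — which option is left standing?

Round 1: Plan A vs Plan B — 11–4, Plan A advances.
Round 2: Plan A vs Option I — 6–9, Option I advances.
Round 3: Option I vs Measure 2 — 6–9, Measure 2 advances.
Round 4: Measure 2 vs Proposal Blue — 6–9, Proposal Blue advances.
Proposal Blue survives the agenda.

Proposal Blue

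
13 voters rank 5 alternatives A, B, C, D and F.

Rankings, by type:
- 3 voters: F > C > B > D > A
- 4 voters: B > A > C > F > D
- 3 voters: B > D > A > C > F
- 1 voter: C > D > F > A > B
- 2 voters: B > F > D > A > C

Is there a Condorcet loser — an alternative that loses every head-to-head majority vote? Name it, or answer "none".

none

Head-to-head results (13 voters):
A vs B: A preferred on 1 ballot; B wins 12–1.
A vs C: A wins 9–4.
A vs D: 4 to 9, D.
A vs F: A, 7–6.
B vs C: B preferred on 4+3+2 = 9 ballots; B wins 9–4.
B vs D: 12 to 1, B.
B vs F: 9 to 4, B.
C vs D: 8 to 5, C.
C vs F: C preferred on 4+3+1 = 8 ballots; C wins 8–5.
D vs F: 3+1 = 4 for D, 9 for F — F by 9–4.
Every alternative wins at least one matchup (A beats C; B beats A; C beats D; D beats A; F beats D), so there is no Condorcet loser.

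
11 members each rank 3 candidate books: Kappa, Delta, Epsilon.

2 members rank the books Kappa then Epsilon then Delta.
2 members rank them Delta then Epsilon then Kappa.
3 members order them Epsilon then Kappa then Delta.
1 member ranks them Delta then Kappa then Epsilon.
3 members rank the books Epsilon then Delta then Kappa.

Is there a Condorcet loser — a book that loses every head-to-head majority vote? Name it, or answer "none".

Kappa

Pairwise majorities:
Kappa–Delta: Delta 6–5.
Kappa vs Epsilon: Epsilon wins 8–3.
Delta–Epsilon: Epsilon 8–3.
Kappa is beaten in every head-to-head and is the Condorcet loser.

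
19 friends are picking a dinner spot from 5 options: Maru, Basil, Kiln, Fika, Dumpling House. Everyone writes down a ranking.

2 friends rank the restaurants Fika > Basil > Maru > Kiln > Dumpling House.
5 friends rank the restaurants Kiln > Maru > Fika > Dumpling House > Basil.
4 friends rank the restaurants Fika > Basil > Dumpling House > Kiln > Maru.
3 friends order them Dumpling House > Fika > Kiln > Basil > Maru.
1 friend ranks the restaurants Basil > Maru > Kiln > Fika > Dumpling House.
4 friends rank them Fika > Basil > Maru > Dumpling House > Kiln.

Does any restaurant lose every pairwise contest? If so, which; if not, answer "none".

Head-to-head results (19 friends):
Maru vs Basil: Maru preferred on 5 ballots; Basil wins 14–5.
Maru–Kiln: Kiln 12–7.
Maru vs Fika: Maru preferred on 5+1 = 6 ballots; Fika wins 13–6.
Maru–Dumpling House: Maru 12–7.
Basil vs Kiln: Basil wins 11–8.
Basil vs Fika: Fika wins 18–1.
Basil vs Dumpling House: Basil wins 11–8.
Kiln–Fika: Fika 13–6.
Kiln vs Dumpling House: Dumpling House wins 11–8.
Fika–Dumpling House: Fika 16–3.
Each restaurant has at least one pairwise win (Maru beats Dumpling House; Basil beats Maru; Kiln beats Maru; Fika beats Maru; Dumpling House beats Kiln) — no Condorcet loser.

none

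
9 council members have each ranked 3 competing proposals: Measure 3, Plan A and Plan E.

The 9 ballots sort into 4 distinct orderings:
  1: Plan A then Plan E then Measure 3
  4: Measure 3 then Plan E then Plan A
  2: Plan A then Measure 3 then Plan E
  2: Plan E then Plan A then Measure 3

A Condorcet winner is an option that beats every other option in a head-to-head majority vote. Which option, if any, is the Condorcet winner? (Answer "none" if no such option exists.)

Head-to-head results (9 council members):
Measure 3 vs Plan A: 4 to 5, Plan A.
Measure 3 vs Plan E: Measure 3 is ranked higher on 4+2 = 6 ballots, Plan E on 3. Measure 3 wins 6–3.
Plan A vs Plan E: 1+2 = 3 for Plan A, 6 for Plan E — Plan E by 6–3.
Each option drops at least one matchup (Measure 3 loses to Plan A; Plan A loses to Plan E; Plan E loses to Measure 3); the cycle Measure 3 → Plan E → Plan A → Measure 3 rules out a Condorcet winner.

none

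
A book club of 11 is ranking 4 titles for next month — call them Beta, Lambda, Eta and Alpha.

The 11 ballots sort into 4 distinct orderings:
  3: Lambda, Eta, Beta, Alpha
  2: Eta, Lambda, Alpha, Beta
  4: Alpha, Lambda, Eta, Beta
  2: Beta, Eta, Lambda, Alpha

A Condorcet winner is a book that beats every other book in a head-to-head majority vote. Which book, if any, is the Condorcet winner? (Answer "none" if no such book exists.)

Head-to-head results (11 members):
Beta vs Lambda: 2 to 9, Lambda.
Beta vs Eta: Eta wins 9–2.
Beta vs Alpha: 5 to 6, Alpha.
Lambda–Eta: Lambda 7–4.
Lambda vs Alpha: Lambda wins 7–4.
Eta vs Alpha: Eta wins 7–4.
Lambda beats each of Beta, Eta, Alpha — Lambda is the Condorcet winner.

Lambda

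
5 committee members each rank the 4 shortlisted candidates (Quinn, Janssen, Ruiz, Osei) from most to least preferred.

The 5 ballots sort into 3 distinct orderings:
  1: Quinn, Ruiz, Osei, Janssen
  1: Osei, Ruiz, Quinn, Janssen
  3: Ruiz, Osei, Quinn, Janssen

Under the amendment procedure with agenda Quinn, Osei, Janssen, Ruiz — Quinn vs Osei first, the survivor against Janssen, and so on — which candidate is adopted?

Round 1: Quinn vs Osei — 1–4, Osei advances.
Round 2: Osei vs Janssen — 5–0, Osei advances.
Round 3: Osei vs Ruiz — 1–4, Ruiz advances.
Ruiz survives the agenda.

Ruiz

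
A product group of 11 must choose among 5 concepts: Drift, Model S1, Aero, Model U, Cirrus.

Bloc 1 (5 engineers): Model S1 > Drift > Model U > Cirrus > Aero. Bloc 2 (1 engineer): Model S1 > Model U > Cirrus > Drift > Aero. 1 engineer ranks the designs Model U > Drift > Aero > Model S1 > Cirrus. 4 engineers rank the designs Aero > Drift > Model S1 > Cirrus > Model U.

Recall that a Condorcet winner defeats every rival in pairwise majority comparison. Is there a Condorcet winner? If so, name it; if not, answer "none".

Pairwise majorities:
Drift vs Model S1: Drift is ranked higher on 1+4 = 5 ballots, Model S1 on 6. Model S1 wins 6–5.
Drift vs Aero: Drift preferred on 5+1+1 = 7 ballots; Drift wins 7–4.
Drift vs Model U: 9 to 2, Drift.
Drift vs Cirrus: Drift is ranked higher on 5+1+4 = 10 ballots, Cirrus on 1. Drift wins 10–1.
Model S1 vs Aero: 5+1 = 6 for Model S1, 5 for Aero — Model S1 by 6–5.
Model S1 vs Model U: 10 to 1, Model S1.
Model S1 vs Cirrus: 11 to 0, Model S1.
Aero vs Model U: Aero preferred on 4 ballots; Model U wins 7–4.
Aero vs Cirrus: Aero preferred on 1+4 = 5 ballots; Cirrus wins 6–5.
Model U vs Cirrus: 5+1+1 = 7 for Model U, 4 for Cirrus — Model U by 7–4.
Model S1 beats each of Drift, Aero, Model U, Cirrus — Model S1 is the Condorcet winner.

Model S1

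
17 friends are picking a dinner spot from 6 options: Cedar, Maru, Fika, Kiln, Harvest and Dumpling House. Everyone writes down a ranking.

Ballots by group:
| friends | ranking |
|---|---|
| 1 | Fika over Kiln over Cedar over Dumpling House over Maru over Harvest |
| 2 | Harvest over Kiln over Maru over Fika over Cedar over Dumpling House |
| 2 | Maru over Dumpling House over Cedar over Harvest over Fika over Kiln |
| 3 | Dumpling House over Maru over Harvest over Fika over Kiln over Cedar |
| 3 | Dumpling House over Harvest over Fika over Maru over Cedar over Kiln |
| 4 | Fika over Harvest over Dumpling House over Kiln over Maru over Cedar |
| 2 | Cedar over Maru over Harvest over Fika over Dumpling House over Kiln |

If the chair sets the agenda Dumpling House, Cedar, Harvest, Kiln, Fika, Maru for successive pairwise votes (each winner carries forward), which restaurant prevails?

Round 1: Dumpling House vs Cedar — 12–5, Dumpling House advances.
Round 2: Dumpling House vs Harvest — 9–8, Dumpling House advances.
Round 3: Dumpling House vs Kiln — 14–3, Dumpling House advances.
Round 4: Dumpling House vs Fika — 8–9, Fika advances.
Round 5: Fika vs Maru — 8–9, Maru advances.
Maru survives the agenda.

Maru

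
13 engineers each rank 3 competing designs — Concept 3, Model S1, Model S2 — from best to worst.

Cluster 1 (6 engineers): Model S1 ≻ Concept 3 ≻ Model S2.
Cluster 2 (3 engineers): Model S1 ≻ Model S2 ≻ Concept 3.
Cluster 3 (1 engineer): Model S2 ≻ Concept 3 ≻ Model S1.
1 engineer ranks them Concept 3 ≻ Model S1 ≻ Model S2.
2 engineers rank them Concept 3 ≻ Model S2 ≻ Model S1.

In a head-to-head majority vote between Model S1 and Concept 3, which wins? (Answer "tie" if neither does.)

Ballots ranking Model S1 above Concept 3: 6 + 3 = 9.
Ballots ranking Concept 3 above Model S1: 13 − 9 = 4.
Model S1 wins the head-to-head 9–4.

Model S1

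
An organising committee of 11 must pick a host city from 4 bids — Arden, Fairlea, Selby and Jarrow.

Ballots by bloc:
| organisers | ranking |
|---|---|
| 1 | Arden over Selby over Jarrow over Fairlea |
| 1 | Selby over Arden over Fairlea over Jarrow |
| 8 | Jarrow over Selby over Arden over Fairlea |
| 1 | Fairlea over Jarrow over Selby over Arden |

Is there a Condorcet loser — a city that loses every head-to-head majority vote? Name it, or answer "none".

Fairlea

Head-to-head results (11 organisers):
Arden vs Fairlea: Arden is ranked higher on 1+1+8 = 10 ballots, Fairlea on 1. Arden wins 10–1.
Arden–Selby: Selby 10–1.
Arden vs Jarrow: Arden is ranked higher on 1+1 = 2 ballots, Jarrow on 9. Jarrow wins 9–2.
Fairlea vs Selby: 1 to 10, Selby.
Fairlea vs Jarrow: 1+1 = 2 for Fairlea, 9 for Jarrow — Jarrow by 9–2.
Selby–Jarrow: Jarrow 9–2.
Only Fairlea has no wins; Fairlea is the Condorcet loser.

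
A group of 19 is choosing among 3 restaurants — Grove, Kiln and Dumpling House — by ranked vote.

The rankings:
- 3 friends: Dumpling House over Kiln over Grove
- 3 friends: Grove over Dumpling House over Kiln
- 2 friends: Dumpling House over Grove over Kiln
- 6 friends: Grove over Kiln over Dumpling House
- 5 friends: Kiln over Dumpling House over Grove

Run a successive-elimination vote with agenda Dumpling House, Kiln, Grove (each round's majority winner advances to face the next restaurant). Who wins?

Grove

Round 1: Dumpling House vs Kiln — 8–11, Kiln advances.
Round 2: Kiln vs Grove — 8–11, Grove advances.
Grove survives the agenda.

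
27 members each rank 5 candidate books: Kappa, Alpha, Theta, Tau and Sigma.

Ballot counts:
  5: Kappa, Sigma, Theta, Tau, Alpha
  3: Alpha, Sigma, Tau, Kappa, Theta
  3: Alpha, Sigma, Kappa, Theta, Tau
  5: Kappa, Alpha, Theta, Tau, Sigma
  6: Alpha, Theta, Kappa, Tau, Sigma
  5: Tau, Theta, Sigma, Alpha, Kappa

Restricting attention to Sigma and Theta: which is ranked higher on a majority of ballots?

Ballots ranking Sigma above Theta: 5 + 3 + 3 = 11.
Ballots ranking Theta above Sigma: 27 − 11 = 16.
Theta wins the head-to-head 16–11.

Theta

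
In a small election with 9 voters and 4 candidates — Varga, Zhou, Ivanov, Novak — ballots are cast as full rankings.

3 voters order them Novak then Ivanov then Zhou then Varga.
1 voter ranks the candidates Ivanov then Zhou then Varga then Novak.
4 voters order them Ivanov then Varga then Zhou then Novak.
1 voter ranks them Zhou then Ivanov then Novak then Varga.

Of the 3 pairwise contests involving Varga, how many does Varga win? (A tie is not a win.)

1

Varga against each rival (9 voters):
Varga–Zhou: Zhou 5–4.
Varga–Ivanov: Ivanov 9–0.
Varga vs Novak: Varga wins 5–4.
Varga beats Novak; loses to Zhou, Ivanov — 1 pairwise win.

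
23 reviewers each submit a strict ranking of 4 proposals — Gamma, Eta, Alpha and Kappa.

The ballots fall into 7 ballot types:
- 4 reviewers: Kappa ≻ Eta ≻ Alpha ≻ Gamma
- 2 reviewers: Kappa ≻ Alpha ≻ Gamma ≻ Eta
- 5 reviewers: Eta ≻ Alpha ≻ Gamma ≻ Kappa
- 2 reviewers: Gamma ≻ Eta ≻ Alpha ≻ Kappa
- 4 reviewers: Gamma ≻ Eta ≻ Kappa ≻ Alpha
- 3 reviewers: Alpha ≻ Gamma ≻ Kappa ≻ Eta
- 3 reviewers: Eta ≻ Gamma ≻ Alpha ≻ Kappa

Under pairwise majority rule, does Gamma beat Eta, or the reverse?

Ballots ranking Gamma above Eta: 2 + 2 + 4 + 3 = 11.
Ballots ranking Eta above Gamma: 23 − 11 = 12.
Eta wins the head-to-head 12–11.

Eta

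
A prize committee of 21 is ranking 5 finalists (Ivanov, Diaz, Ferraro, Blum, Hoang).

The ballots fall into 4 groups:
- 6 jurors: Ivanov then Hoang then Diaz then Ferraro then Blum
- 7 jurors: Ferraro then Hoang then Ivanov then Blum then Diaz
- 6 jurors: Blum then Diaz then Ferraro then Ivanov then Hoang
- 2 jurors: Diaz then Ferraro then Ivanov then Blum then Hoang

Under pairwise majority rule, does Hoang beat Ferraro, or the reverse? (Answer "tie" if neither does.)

Ballots ranking Hoang above Ferraro: 6.
Ballots ranking Ferraro above Hoang: 21 − 6 = 15.
Ferraro wins the head-to-head 15–6.

Ferraro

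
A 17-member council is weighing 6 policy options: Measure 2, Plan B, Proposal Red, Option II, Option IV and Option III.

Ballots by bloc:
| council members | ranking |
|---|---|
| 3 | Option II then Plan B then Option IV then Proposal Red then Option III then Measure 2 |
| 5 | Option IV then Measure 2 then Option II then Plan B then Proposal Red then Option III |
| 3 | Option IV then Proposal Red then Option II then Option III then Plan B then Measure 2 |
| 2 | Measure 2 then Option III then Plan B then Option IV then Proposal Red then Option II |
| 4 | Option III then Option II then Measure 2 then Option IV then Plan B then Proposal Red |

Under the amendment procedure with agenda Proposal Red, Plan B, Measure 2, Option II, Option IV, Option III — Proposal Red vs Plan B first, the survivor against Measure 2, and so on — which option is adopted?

Option IV

Round 1: Proposal Red vs Plan B — 3–14, Plan B advances.
Round 2: Plan B vs Measure 2 — 6–11, Measure 2 advances.
Round 3: Measure 2 vs Option II — 7–10, Option II advances.
Round 4: Option II vs Option IV — 7–10, Option IV advances.
Round 5: Option IV vs Option III — 11–6, Option IV advances.
The agenda winner is Option IV.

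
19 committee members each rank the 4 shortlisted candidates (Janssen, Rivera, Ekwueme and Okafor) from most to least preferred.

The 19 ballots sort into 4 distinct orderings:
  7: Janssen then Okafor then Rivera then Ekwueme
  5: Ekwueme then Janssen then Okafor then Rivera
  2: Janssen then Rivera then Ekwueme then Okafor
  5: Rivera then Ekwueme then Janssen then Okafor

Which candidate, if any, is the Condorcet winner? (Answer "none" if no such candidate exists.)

Head-to-head results (19 committee members):
Janssen vs Rivera: 14 to 5, Janssen.
Janssen vs Ekwueme: 9 to 10, Ekwueme.
Janssen vs Okafor: 7+5+2+5 = 19 for Janssen, 0 for Okafor — Janssen by 19–0.
Rivera vs Ekwueme: 14 to 5, Rivera.
Rivera vs Okafor: Rivera preferred on 2+5 = 7 ballots; Okafor wins 12–7.
Ekwueme vs Okafor: Ekwueme is ranked higher on 5+2+5 = 12 ballots, Okafor on 7. Ekwueme wins 12–7.
No candidate is unbeaten: Janssen loses to Ekwueme; Rivera loses to Janssen; Ekwueme loses to Rivera; Okafor loses to Janssen. In particular Janssen beats Rivera beats Ekwueme beats Janssen is a majority cycle — no Condorcet winner exists.

none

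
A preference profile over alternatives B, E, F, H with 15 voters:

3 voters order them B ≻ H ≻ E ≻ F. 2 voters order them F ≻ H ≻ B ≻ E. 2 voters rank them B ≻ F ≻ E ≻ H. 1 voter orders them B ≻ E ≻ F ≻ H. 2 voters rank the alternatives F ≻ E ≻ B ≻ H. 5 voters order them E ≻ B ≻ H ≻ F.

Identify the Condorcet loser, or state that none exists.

F

Pairwise majorities:
B vs E: B wins 8–7.
B vs F: B preferred on 3+2+1+5 = 11 ballots; B wins 11–4.
B vs H: B preferred on 3+2+1+2+5 = 13 ballots; B wins 13–2.
E vs F: E wins 9–6.
E vs H: E wins 10–5.
F vs H: 2+2+1+2 = 7 for F, 8 for H — H by 8–7.
Only F has no wins; F is the Condorcet loser.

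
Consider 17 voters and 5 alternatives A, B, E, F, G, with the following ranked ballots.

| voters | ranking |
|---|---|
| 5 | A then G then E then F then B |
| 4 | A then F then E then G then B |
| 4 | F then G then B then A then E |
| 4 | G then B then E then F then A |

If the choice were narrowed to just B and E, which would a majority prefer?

E

Ballots ranking B above E: 4 + 4 = 8.
Ballots ranking E above B: 17 − 8 = 9.
E wins the head-to-head 9–8.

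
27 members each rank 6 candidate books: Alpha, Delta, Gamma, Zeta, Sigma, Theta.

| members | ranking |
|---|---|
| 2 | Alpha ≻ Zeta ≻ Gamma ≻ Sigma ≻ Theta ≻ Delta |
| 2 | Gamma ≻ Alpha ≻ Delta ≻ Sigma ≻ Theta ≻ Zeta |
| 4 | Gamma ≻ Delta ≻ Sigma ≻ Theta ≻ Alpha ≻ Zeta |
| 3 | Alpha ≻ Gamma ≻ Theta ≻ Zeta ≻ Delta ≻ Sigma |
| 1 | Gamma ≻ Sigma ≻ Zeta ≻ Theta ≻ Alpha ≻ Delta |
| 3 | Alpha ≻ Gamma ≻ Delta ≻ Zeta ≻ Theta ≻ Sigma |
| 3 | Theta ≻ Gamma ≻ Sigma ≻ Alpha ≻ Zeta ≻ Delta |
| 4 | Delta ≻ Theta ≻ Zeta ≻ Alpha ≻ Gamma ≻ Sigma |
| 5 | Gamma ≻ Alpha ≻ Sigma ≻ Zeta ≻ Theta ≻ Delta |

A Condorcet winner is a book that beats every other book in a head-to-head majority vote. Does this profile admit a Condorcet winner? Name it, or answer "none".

Pairwise majorities:
Alpha vs Delta: 19 to 8, Alpha.
Alpha vs Gamma: 2+3+3+4 = 12 for Alpha, 15 for Gamma — Gamma by 15–12.
Alpha vs Zeta: Alpha preferred on 22 ballots; Alpha wins 22–5.
Alpha vs Sigma: 19 to 8, Alpha.
Alpha vs Theta: Alpha is ranked higher on 2+2+3+3+5 = 15 ballots, Theta on 12. Alpha wins 15–12.
Delta vs Gamma: 4 for Delta, 23 for Gamma — Gamma by 23–4.
Delta vs Zeta: 13 to 14, Zeta.
Delta vs Sigma: 2+4+3+3+4 = 16 for Delta, 11 for Sigma — Delta by 16–11.
Delta vs Theta: Delta is ranked higher on 2+4+3+4 = 13 ballots, Theta on 14. Theta wins 14–13.
Gamma vs Zeta: Gamma preferred on 21 ballots; Gamma wins 21–6.
Gamma vs Sigma: 27 to 0, Gamma.
Gamma vs Theta: Gamma is ranked higher on 20 ballots, Theta on 7. Gamma wins 20–7.
Zeta vs Sigma: 12 to 15, Sigma.
Zeta vs Theta: 2+1+3+5 = 11 for Zeta, 16 for Theta — Theta by 16–11.
Sigma vs Theta: 14 to 13, Sigma.
Gamma beats each of Alpha, Delta, Zeta, Sigma, Theta — Gamma is the Condorcet winner.

Gamma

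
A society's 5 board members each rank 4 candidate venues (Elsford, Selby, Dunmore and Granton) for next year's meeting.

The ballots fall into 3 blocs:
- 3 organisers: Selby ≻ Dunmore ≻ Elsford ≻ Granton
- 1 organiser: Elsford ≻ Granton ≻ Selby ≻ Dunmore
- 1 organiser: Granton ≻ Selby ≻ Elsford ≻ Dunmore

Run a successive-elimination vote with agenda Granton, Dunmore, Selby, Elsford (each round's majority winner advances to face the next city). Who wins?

Round 1: Granton vs Dunmore — 2–3, Dunmore advances.
Round 2: Dunmore vs Selby — 0–5, Selby advances.
Round 3: Selby vs Elsford — 4–1, Selby advances.
Selby survives the agenda.

Selby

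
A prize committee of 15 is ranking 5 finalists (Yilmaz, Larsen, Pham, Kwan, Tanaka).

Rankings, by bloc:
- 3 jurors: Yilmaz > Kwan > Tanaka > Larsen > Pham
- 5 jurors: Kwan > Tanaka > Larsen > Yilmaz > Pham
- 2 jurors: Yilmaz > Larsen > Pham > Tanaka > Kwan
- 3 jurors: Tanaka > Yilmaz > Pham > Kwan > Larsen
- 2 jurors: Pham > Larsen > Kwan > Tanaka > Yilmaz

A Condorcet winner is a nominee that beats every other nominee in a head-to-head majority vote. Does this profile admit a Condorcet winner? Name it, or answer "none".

none

Pairwise majorities:
Yilmaz vs Larsen: Yilmaz, 8–7.
Yilmaz–Pham: Yilmaz 13–2.
Yilmaz–Kwan: Yilmaz 8–7.
Yilmaz vs Tanaka: Tanaka, 10–5.
Larsen–Pham: Larsen 10–5.
Larsen vs Kwan: Kwan wins 11–4.
Larsen vs Tanaka: Tanaka wins 11–4.
Pham vs Kwan: Kwan, 8–7.
Pham–Tanaka: Tanaka 11–4.
Kwan–Tanaka: Kwan 10–5.
No nominee is unbeaten: Yilmaz loses to Tanaka; Larsen loses to Yilmaz; Pham loses to Yilmaz; Kwan loses to Yilmaz; Tanaka loses to Kwan. In particular Yilmaz > Kwan > Tanaka > Yilmaz is a majority cycle — no Condorcet winner exists.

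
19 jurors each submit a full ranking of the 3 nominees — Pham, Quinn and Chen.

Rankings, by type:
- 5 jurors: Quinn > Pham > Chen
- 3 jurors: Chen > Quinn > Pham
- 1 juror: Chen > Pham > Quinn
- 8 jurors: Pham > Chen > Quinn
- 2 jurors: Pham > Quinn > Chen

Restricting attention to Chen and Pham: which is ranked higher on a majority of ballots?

Ballots ranking Chen above Pham: 3 + 1 = 4.
Ballots ranking Pham above Chen: 19 − 4 = 15.
Pham wins the head-to-head 15–4.

Pham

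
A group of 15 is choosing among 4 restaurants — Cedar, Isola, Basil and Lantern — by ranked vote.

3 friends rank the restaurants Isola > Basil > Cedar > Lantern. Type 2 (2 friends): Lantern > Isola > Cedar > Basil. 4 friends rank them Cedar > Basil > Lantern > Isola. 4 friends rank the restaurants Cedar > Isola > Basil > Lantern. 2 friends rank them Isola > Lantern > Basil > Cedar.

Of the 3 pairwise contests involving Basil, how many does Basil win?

Basil against each rival (15 friends):
Basil vs Cedar: Cedar wins 10–5.
Basil vs Isola: Isola wins 11–4.
Basil vs Lantern: 3+4+4 = 11 for Basil, 4 for Lantern — Basil by 11–4.
Basil beats Lantern; loses to Cedar, Isola — 1 pairwise win.

1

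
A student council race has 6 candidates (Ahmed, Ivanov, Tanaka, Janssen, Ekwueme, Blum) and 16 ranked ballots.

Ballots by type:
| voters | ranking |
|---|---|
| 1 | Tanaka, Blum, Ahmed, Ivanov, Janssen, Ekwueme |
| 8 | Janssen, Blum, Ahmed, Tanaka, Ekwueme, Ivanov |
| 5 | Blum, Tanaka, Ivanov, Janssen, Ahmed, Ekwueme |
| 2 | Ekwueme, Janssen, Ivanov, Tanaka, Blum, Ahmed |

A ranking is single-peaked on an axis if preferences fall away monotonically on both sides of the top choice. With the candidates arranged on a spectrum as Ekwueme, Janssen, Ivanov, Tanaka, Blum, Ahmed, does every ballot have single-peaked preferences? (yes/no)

no

Axis positions: Ekwueme=1, Janssen=2, Ivanov=3, Tanaka=4, Blum=5, Ahmed=6.
Type 1 (peak Tanaka at position 4): ranking walks positions 4-5-6-3-2-1, expanding outward from the peak — single-peaked.
Type 2: ranking walks positions 2-5-6-4-1-3; Blum is ranked above Ivanov even though Ivanov lies between Blum and the peak Janssen on the axis — preferences dip and rise again. Not single-peaked.
Type 3 (peak Blum at position 5): ranking walks positions 5-4-3-2-6-1, expanding outward from the peak — single-peaked.
Type 4 (peak Ekwueme at position 1): ranking walks positions 1-2-3-4-5-6, expanding outward from the peak — single-peaked.
Type 2 violates single-peakedness, so the profile is not single-peaked on this axis.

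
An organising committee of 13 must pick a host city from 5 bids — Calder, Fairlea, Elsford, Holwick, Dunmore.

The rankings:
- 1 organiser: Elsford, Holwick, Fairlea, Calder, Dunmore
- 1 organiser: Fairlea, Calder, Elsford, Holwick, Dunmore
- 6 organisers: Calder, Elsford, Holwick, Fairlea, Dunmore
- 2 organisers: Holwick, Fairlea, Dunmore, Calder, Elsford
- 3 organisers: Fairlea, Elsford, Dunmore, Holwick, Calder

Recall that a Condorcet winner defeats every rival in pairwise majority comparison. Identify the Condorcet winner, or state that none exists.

Check each pair by majority over 13 ballots:
Calder vs Fairlea: Calder is ranked higher on 6 ballots, Fairlea on 7. Fairlea wins 7–6.
Calder vs Elsford: Calder preferred on 1+6+2 = 9 ballots; Calder wins 9–4.
Calder vs Holwick: Calder, 7–6.
Calder vs Dunmore: 1+1+6 = 8 for Calder, 5 for Dunmore — Calder by 8–5.
Fairlea–Elsford: Elsford 7–6.
Fairlea–Holwick: Holwick 9–4.
Fairlea vs Dunmore: Fairlea wins 13–0.
Elsford vs Holwick: 1+1+6+3 = 11 for Elsford, 2 for Holwick — Elsford by 11–2.
Elsford vs Dunmore: 11 to 2, Elsford.
Holwick vs Dunmore: Holwick wins 10–3.
Every city loses at least once (Calder loses to Fairlea; Fairlea loses to Elsford; Elsford loses to Calder; Holwick loses to Calder; Dunmore loses to Calder). The majority relation contains the cycle Calder > Elsford > Fairlea > Calder, so there is no Condorcet winner.

none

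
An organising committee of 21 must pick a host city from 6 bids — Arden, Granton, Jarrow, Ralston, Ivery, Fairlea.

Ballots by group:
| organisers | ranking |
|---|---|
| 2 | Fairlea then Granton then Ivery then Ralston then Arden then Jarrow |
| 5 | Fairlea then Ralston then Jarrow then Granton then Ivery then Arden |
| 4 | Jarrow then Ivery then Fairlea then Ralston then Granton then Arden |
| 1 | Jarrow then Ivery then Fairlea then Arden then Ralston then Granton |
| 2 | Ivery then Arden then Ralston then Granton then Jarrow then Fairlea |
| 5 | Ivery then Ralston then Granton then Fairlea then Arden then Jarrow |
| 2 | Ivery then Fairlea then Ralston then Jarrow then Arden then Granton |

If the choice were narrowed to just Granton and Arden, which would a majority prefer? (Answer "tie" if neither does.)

Granton

Ballots ranking Granton above Arden: 2 + 5 + 4 + 5 = 16.
Ballots ranking Arden above Granton: 21 − 16 = 5.
Granton wins the head-to-head 16–5.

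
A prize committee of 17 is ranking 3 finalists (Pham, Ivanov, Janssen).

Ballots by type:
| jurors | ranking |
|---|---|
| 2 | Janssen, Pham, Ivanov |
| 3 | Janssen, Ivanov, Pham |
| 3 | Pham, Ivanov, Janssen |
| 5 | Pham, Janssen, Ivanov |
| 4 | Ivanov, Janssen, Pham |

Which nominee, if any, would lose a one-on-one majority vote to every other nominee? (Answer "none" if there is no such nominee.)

Pairwise majorities:
Pham vs Ivanov: Pham, 10–7.
Pham vs Janssen: 8 to 9, Janssen.
Ivanov vs Janssen: Janssen, 10–7.
Ivanov is beaten in every head-to-head and is the Condorcet loser.

Ivanov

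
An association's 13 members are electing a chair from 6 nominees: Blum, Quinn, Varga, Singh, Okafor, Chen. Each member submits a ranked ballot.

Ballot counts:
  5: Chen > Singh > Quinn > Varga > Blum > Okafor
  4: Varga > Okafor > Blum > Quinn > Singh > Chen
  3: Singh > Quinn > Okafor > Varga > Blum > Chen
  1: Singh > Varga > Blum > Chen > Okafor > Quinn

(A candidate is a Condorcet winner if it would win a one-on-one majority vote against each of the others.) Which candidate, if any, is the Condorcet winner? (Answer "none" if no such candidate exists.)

Pairwise majorities:
Blum vs Quinn: Blum is ranked higher on 4+1 = 5 ballots, Quinn on 8. Quinn wins 8–5.
Blum vs Varga: Blum is ranked higher on 0 ballots, Varga on 13. Varga wins 13–0.
Blum vs Singh: 4 to 9, Singh.
Blum vs Okafor: Blum preferred on 5+1 = 6 ballots; Okafor wins 7–6.
Blum vs Chen: Blum is ranked higher on 4+3+1 = 8 ballots, Chen on 5. Blum wins 8–5.
Quinn vs Varga: Quinn preferred on 5+3 = 8 ballots; Quinn wins 8–5.
Quinn vs Singh: Quinn preferred on 4 ballots; Singh wins 9–4.
Quinn vs Okafor: Quinn preferred on 5+3 = 8 ballots; Quinn wins 8–5.
Quinn vs Chen: 4+3 = 7 for Quinn, 6 for Chen — Quinn by 7–6.
Varga vs Singh: 4 for Varga, 9 for Singh — Singh by 9–4.
Varga vs Okafor: Varga is ranked higher on 5+4+1 = 10 ballots, Okafor on 3. Varga wins 10–3.
Varga vs Chen: Varga preferred on 4+3+1 = 8 ballots; Varga wins 8–5.
Singh vs Okafor: 5+3+1 = 9 for Singh, 4 for Okafor — Singh by 9–4.
Singh vs Chen: 8 to 5, Singh.
Okafor vs Chen: 4+3 = 7 for Okafor, 6 for Chen — Okafor by 7–6.
Singh beats each of Blum, Quinn, Varga, Okafor, Chen — Singh is the Condorcet winner.

Singh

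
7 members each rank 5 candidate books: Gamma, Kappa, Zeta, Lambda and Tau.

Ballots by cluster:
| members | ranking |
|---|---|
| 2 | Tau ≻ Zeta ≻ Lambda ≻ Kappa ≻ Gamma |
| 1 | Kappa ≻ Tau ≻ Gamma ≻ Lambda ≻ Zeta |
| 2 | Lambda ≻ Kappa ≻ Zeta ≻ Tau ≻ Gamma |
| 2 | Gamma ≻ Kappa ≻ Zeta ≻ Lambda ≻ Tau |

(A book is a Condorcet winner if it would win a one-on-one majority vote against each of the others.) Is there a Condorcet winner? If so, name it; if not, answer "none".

Head-to-head results (7 members):
Gamma vs Kappa: Gamma is ranked higher on 2 ballots, Kappa on 5. Kappa wins 5–2.
Gamma vs Zeta: Gamma preferred on 1+2 = 3 ballots; Zeta wins 4–3.
Gamma vs Lambda: Gamma is ranked higher on 1+2 = 3 ballots, Lambda on 4. Lambda wins 4–3.
Gamma vs Tau: 2 for Gamma, 5 for Tau — Tau by 5–2.
Kappa vs Zeta: 1+2+2 = 5 for Kappa, 2 for Zeta — Kappa by 5–2.
Kappa vs Lambda: Kappa is ranked higher on 1+2 = 3 ballots, Lambda on 4. Lambda wins 4–3.
Kappa vs Tau: Kappa is ranked higher on 1+2+2 = 5 ballots, Tau on 2. Kappa wins 5–2.
Zeta vs Lambda: Zeta preferred on 2+2 = 4 ballots; Zeta wins 4–3.
Zeta vs Tau: Zeta preferred on 2+2 = 4 ballots; Zeta wins 4–3.
Lambda vs Tau: 4 to 3, Lambda.
Every book loses at least once (Gamma loses to Kappa; Kappa loses to Lambda; Zeta loses to Kappa; Lambda loses to Zeta; Tau loses to Kappa). The majority relation contains the cycle Kappa beats Zeta beats Lambda beats Kappa, so there is no Condorcet winner.

none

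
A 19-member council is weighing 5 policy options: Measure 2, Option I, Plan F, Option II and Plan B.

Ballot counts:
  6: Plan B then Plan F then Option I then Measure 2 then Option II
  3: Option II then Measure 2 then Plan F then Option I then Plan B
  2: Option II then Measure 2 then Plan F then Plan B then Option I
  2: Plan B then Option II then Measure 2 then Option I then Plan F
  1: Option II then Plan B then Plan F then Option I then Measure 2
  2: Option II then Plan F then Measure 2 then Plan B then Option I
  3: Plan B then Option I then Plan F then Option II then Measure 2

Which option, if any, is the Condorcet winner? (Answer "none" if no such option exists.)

Head-to-head results (19 council members):
Measure 2 vs Option I: Measure 2 preferred on 3+2+2+2 = 9 ballots; Option I wins 10–9.
Measure 2 vs Plan F: Measure 2 is ranked higher on 3+2+2 = 7 ballots, Plan F on 12. Plan F wins 12–7.
Measure 2 vs Option II: 6 for Measure 2, 13 for Option II — Option II by 13–6.
Measure 2 vs Plan B: Measure 2 preferred on 3+2+2 = 7 ballots; Plan B wins 12–7.
Option I vs Plan F: Option I is ranked higher on 2+3 = 5 ballots, Plan F on 14. Plan F wins 14–5.
Option I vs Option II: 6+3 = 9 for Option I, 10 for Option II — Option II by 10–9.
Option I vs Plan B: Option I preferred on 3 ballots; Plan B wins 16–3.
Plan F vs Option II: 9 to 10, Option II.
Plan F vs Plan B: 7 to 12, Plan B.
Option II vs Plan B: 8 to 11, Plan B.
Only Plan B has no losses; Plan B is the Condorcet winner.

Plan B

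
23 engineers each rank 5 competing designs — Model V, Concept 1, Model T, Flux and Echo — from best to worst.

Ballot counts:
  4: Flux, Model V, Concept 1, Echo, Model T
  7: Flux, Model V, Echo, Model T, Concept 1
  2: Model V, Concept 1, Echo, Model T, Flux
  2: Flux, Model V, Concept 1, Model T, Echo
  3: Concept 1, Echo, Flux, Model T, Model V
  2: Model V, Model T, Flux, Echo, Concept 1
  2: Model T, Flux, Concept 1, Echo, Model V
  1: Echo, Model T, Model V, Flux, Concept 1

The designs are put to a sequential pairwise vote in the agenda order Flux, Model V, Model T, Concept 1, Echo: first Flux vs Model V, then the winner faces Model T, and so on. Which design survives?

Round 1: Flux vs Model V — 18–5, Flux advances.
Round 2: Flux vs Model T — 16–7, Flux advances.
Round 3: Flux vs Concept 1 — 18–5, Flux advances.
Round 4: Flux vs Echo — 17–6, Flux advances.
The agenda winner is Flux.

Flux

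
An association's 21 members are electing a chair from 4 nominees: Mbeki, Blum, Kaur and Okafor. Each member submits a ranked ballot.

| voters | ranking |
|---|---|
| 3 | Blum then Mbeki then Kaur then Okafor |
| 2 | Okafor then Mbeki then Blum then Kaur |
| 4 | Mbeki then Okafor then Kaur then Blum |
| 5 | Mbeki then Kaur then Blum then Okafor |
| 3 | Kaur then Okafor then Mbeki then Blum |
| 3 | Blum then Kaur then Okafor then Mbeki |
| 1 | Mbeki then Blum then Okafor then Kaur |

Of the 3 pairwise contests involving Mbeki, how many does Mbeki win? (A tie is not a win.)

Mbeki against each rival (21 voters):
Mbeki vs Blum: Mbeki is ranked higher on 2+4+5+3+1 = 15 ballots, Blum on 6. Mbeki wins 15–6.
Mbeki vs Kaur: 3+2+4+5+1 = 15 for Mbeki, 6 for Kaur — Mbeki by 15–6.
Mbeki vs Okafor: Mbeki preferred on 3+4+5+1 = 13 ballots; Mbeki wins 13–8.
Mbeki beats Blum, Kaur, Okafor — 3 pairwise wins.

3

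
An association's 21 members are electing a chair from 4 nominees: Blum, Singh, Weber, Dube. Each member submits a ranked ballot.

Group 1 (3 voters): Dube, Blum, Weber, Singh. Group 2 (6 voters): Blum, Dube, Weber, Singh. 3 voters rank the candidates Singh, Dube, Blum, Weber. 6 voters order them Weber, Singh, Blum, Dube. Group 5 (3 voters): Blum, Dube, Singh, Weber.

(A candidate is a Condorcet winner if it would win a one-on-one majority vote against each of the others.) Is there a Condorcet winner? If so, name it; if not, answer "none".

Head-to-head results (21 voters):
Blum vs Singh: 12 to 9, Blum.
Blum vs Weber: Blum is ranked higher on 3+6+3+3 = 15 ballots, Weber on 6. Blum wins 15–6.
Blum vs Dube: Blum, 15–6.
Singh vs Weber: Weber, 15–6.
Singh vs Dube: Singh is ranked higher on 3+6 = 9 ballots, Dube on 12. Dube wins 12–9.
Weber vs Dube: Weber preferred on 6 ballots; Dube wins 15–6.
Blum beats each of Singh, Weber, Dube — Blum is the Condorcet winner.

Blum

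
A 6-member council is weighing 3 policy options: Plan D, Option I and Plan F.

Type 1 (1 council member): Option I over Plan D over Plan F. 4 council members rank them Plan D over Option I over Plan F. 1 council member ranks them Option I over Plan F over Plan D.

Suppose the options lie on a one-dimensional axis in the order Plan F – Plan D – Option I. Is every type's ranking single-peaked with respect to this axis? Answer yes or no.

no

Axis positions: Plan F=1, Plan D=2, Option I=3.
Type 1 (peak Option I at position 3): ranking walks positions 3-2-1, expanding outward from the peak — single-peaked.
Type 2 (peak Plan D at position 2): ranking walks positions 2-3-1, expanding outward from the peak — single-peaked.
Type 3: ranking walks positions 3-1-2; Plan F is ranked above Plan D even though Plan D lies between Plan F and the peak Option I on the axis — preferences dip and rise again. Not single-peaked.
Type 3 violates single-peakedness, so the profile is not single-peaked on this axis.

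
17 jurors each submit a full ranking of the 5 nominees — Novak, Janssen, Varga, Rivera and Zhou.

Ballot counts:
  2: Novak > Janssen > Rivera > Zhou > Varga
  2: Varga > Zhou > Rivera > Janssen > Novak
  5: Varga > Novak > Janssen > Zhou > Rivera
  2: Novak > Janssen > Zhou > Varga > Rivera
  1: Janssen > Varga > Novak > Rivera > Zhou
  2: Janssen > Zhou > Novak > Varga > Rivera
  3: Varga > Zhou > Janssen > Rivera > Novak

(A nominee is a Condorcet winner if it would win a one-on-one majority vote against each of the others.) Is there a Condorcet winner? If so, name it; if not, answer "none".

Head-to-head results (17 jurors):
Novak vs Janssen: Novak wins 9–8.
Novak vs Varga: Novak is ranked higher on 2+2+2 = 6 ballots, Varga on 11. Varga wins 11–6.
Novak vs Rivera: Novak preferred on 2+5+2+1+2 = 12 ballots; Novak wins 12–5.
Novak vs Zhou: Novak wins 10–7.
Janssen vs Varga: Varga wins 10–7.
Janssen vs Rivera: 15 to 2, Janssen.
Janssen vs Zhou: Janssen is ranked higher on 2+5+2+1+2 = 12 ballots, Zhou on 5. Janssen wins 12–5.
Varga vs Rivera: Varga is ranked higher on 2+5+2+1+2+3 = 15 ballots, Rivera on 2. Varga wins 15–2.
Varga vs Zhou: 2+5+1+3 = 11 for Varga, 6 for Zhou — Varga by 11–6.
Rivera vs Zhou: Zhou wins 14–3.
Only Varga has no losses; Varga is the Condorcet winner.

Varga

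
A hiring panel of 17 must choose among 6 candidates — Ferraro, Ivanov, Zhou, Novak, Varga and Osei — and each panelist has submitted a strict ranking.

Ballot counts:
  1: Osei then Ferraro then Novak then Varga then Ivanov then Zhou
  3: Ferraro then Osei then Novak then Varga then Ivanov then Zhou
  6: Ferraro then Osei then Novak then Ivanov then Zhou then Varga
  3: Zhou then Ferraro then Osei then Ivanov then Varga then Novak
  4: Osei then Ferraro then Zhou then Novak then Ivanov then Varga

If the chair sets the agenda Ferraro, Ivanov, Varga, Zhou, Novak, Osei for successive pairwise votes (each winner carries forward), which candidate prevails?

Round 1: Ferraro vs Ivanov — 17–0, Ferraro advances.
Round 2: Ferraro vs Varga — 17–0, Ferraro advances.
Round 3: Ferraro vs Zhou — 14–3, Ferraro advances.
Round 4: Ferraro vs Novak — 17–0, Ferraro advances.
Round 5: Ferraro vs Osei — 12–5, Ferraro advances.
The agenda winner is Ferraro.

Ferraro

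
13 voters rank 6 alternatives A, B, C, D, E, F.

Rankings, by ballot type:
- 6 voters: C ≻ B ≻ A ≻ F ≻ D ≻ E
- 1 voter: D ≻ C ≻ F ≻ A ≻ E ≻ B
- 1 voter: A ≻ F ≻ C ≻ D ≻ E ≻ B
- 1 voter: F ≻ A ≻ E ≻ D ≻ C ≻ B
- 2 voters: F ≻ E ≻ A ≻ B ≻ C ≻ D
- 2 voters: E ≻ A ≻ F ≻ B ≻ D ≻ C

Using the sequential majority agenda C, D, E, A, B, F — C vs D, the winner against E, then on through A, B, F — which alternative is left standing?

C

Round 1: C vs D — 9–4, C advances.
Round 2: C vs E — 8–5, C advances.
Round 3: C vs A — 7–6, C advances.
Round 4: C vs B — 9–4, C advances.
Round 5: C vs F — 7–6, C advances.
C survives the agenda.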